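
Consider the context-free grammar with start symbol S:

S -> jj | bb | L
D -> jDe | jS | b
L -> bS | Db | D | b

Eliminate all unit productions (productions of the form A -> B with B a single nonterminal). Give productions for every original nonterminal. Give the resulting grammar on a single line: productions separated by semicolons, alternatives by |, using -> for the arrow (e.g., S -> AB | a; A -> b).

S -> b | Db | bS | bb | jS | jj | jDe; D -> b | jS | jDe; L -> b | Db | bS | jS | jDe

Unit productions: L->D, S->L.
Unit pairs (A ⇒* B via units): (L,D), (S,D), (S,L).
S: inherits non-unit rules of {D, L, S} → Db | b | bS | bb | jDe | jS | jj.
D: inherits non-unit rules of {D} → b | jDe | jS.
L: inherits non-unit rules of {D, L} → Db | b | bS | jDe | jS.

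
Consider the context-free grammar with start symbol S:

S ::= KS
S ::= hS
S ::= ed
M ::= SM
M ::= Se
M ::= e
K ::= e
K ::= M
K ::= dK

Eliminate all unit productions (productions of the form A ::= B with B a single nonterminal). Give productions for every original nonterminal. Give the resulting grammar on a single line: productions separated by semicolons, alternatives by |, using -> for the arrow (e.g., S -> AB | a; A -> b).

Unit productions: K->M.
Unit pairs (A ⇒* B via units): (K,M).
S: inherits non-unit rules of {S} → KS | ed | hS.
K: inherits non-unit rules of {K, M} → SM | Se | dK | e.
M: inherits non-unit rules of {M} → SM | Se | e.

S -> KS | ed | hS; K -> e | SM | Se | dK; M -> e | SM | Se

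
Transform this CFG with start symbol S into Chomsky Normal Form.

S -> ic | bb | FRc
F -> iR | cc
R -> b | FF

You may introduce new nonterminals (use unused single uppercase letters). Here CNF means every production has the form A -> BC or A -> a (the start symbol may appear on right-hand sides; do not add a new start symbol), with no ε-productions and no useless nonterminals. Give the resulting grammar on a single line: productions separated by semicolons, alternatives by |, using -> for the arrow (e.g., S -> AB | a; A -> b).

S -> BA | CC | FD; A -> c; B -> i; C -> b; D -> RA; F -> AA | BR; R -> b | FF

No ε-productions.
No unit productions to eliminate.
TERM: introduce C -> b, A -> c, B -> i and substitute in every rule of length ≥2.
BIN: S -> FRA becomes S -> FD, D -> RA.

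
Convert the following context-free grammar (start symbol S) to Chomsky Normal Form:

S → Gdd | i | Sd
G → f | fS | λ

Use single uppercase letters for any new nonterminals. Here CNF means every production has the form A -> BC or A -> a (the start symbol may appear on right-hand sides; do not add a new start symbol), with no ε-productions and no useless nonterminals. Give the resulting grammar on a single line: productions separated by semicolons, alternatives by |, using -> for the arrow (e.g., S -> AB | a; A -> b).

S -> i | BB | GC | SB; A -> f; B -> d; C -> BB; G -> f | AS

Nullable: {G}; after ε-elimination: S -> i | Sd | dd | Gdd; G -> f | fS.
No unit productions to eliminate.
TERM: introduce B -> d, A -> f and substitute in every rule of length ≥2.
BIN: S -> GBB becomes S -> GC, C -> BB.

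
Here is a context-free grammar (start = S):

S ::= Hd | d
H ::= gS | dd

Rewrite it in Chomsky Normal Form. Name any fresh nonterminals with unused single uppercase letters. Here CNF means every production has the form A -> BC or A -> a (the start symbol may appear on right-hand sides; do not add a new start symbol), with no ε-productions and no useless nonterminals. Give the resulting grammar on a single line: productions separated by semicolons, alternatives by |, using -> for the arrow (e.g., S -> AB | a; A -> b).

S -> d | HA; A -> d; B -> g; H -> AA | BS

No ε-productions.
No unit productions to eliminate.
TERM: introduce A -> d, B -> g and substitute in every rule of length ≥2.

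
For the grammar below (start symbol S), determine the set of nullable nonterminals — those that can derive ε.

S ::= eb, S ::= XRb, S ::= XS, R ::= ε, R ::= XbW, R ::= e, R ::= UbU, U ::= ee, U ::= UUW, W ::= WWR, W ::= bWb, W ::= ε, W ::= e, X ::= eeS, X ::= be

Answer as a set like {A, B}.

{R, W}

Directly nullable (have an ε-rule): {R, W}.
Not nullable: S, U, X — each has a terminal in every rule's right-hand side or depends on a non-nullable symbol.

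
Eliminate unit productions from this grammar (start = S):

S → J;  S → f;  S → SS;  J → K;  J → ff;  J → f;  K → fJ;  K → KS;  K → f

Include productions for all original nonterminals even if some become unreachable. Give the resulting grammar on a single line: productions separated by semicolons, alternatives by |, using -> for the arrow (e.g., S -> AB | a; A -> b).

Unit productions: J->K, S->J.
Unit pairs (A ⇒* B via units): (J,K), (S,J), (S,K).
S: inherits non-unit rules of {J, K, S} → KS | SS | f | fJ | ff.
J: inherits non-unit rules of {J, K} → KS | f | fJ | ff.
K: inherits non-unit rules of {K} → KS | f | fJ.

S -> f | KS | SS | fJ | ff; J -> f | KS | fJ | ff; K -> f | KS | fJ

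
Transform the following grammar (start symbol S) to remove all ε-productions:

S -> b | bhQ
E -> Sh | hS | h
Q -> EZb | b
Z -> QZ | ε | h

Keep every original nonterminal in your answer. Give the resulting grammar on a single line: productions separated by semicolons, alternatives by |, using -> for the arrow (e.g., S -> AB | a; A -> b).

S -> b | bhQ; E -> h | Sh | hS; Q -> b | Eb | EZb; Z -> Q | h | QZ

Nullable set: {Z}.
Q -> EZb: Z nullable, giving EZb | Eb.
Drop Z -> ε.
Z -> QZ: Z nullable, giving Q | QZ.
Unchanged (no nullable symbols): S -> b; S -> bhQ; E -> Sh; E -> h; E -> hS; Q -> b; Z -> h.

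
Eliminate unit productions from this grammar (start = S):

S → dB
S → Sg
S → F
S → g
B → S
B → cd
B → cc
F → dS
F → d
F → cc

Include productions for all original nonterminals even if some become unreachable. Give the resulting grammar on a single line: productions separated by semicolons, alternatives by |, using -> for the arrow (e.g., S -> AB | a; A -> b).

S -> d | g | Sg | cc | dB | dS; B -> d | g | Sg | cc | cd | dB | dS; F -> d | cc | dS

Unit productions: B->S, S->F.
Unit pairs (A ⇒* B via units): (B,F), (B,S), (S,F).
S: inherits non-unit rules of {F, S} → Sg | cc | d | dB | dS | g.
B: inherits non-unit rules of {B, F, S} → Sg | cc | cd | d | dB | dS | g.
F: inherits non-unit rules of {F} → cc | d | dS.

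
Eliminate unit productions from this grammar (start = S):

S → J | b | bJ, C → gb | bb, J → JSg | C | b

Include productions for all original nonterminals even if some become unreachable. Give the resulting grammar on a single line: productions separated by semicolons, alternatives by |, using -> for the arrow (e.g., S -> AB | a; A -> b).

S -> b | bJ | bb | gb | JSg; C -> bb | gb; J -> b | bb | gb | JSg

Unit productions: J->C, S->J.
Unit pairs (A ⇒* B via units): (J,C), (S,C), (S,J).
S: inherits non-unit rules of {C, J, S} → JSg | b | bJ | bb | gb.
C: inherits non-unit rules of {C} → bb | gb.
J: inherits non-unit rules of {C, J} → JSg | b | bb | gb.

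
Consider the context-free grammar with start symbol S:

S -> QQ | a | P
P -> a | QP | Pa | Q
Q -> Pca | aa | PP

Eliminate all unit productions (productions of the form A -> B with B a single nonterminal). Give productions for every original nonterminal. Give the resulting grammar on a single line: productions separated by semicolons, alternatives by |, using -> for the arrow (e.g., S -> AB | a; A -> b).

Unit productions: P->Q, S->P.
Unit pairs (A ⇒* B via units): (P,Q), (S,P), (S,Q).
S: inherits non-unit rules of {P, Q, S} → PP | Pa | Pca | QP | QQ | a | aa.
P: inherits non-unit rules of {P, Q} → PP | Pa | Pca | QP | a | aa.
Q: inherits non-unit rules of {Q} → PP | Pca | aa.

S -> a | PP | Pa | QP | QQ | aa | Pca; P -> a | PP | Pa | QP | aa | Pca; Q -> PP | aa | Pca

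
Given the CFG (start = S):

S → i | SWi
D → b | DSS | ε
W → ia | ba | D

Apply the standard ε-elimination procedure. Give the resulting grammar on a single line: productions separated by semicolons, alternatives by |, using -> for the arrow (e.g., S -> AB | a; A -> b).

Nullable set: {D, W}.
S -> SWi: W nullable, giving SWi | Si.
Drop D -> ε.
D -> DSS: D nullable, giving DSS | SS.
W -> D: D nullable, giving D.
Unchanged (no nullable symbols): S -> i; D -> b; W -> ba; W -> ia.

S -> i | Si | SWi; D -> b | SS | DSS; W -> D | ba | ia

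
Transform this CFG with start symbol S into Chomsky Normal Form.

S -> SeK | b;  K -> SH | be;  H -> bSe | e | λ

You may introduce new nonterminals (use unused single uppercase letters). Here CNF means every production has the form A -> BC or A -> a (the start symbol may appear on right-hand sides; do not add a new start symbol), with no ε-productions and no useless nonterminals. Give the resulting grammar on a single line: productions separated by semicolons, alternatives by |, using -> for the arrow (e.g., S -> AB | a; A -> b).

S -> b | SE; A -> b; B -> e; C -> SB; D -> BK; E -> BK; H -> e | AC; K -> b | AB | SD | SH

Nullable: {H}; after ε-elimination: S -> b | SeK; H -> e | bSe; K -> S | SH | be.
After unit-elimination: S -> b | SeK; H -> e | bSe; K -> b | SH | be | SeK.
TERM: introduce A -> b, B -> e and substitute in every rule of length ≥2.
BIN: H -> ASB becomes H -> AC, C -> SB; K -> SBK becomes K -> SD, D -> BK; S -> SBK becomes S -> SE, E -> BK.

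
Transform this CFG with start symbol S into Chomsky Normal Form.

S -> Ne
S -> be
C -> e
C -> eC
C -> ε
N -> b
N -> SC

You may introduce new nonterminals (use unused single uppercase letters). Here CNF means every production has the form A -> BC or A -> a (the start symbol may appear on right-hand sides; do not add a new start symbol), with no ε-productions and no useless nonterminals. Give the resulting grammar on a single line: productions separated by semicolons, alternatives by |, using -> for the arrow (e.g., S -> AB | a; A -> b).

S -> BA | NA; A -> e; B -> b; C -> e | AC; N -> b | BA | NA | SC

Nullable: {C}; after ε-elimination: S -> Ne | be; C -> e | eC; N -> S | b | SC.
After unit-elimination: S -> Ne | be; C -> e | eC; N -> b | Ne | SC | be.
TERM: introduce B -> b, A -> e and substitute in every rule of length ≥2.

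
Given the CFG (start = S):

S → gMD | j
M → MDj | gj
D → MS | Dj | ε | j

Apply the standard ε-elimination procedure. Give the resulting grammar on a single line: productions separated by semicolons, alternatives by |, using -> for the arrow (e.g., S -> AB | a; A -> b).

Nullable set: {D}.
S -> gMD: D nullable, giving gM | gMD.
Drop D -> ε.
D -> Dj: D nullable, giving Dj | j.
M -> MDj: D nullable, giving MDj | Mj.
Unchanged (no nullable symbols): S -> j; D -> MS; D -> j; M -> gj.

S -> j | gM | gMD; D -> j | Dj | MS; M -> Mj | gj | MDj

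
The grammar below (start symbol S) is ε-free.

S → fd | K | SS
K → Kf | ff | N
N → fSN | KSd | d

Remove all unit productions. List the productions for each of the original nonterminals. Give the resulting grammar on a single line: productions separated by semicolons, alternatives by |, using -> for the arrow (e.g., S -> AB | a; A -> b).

Unit productions: K->N, S->K.
Unit pairs (A ⇒* B via units): (K,N), (S,K), (S,N).
S: inherits non-unit rules of {K, N, S} → KSd | Kf | SS | d | fSN | fd | ff.
K: inherits non-unit rules of {K, N} → KSd | Kf | d | fSN | ff.
N: inherits non-unit rules of {N} → KSd | d | fSN.

S -> d | Kf | SS | fd | ff | KSd | fSN; K -> d | Kf | ff | KSd | fSN; N -> d | KSd | fSN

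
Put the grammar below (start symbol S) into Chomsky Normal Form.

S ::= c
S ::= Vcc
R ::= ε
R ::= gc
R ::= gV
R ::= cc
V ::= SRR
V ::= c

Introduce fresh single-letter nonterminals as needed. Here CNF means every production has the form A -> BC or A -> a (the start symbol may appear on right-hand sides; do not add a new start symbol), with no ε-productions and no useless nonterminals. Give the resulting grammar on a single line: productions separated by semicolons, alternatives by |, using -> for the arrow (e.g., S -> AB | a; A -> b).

Nullable: {R}; after ε-elimination: S -> c | Vcc; R -> cc | gV | gc; V -> S | c | SR | SRR.
After unit-elimination: S -> c | Vcc; R -> cc | gV | gc; V -> c | SR | SRR | Vcc.
TERM: introduce A -> c, B -> g and substitute in every rule of length ≥2.
BIN: S -> VAA becomes S -> VC, C -> AA; V -> SRR becomes V -> SD, D -> RR; V -> VAA becomes V -> VE, E -> AA.

S -> c | VC; A -> c; B -> g; C -> AA; D -> RR; E -> AA; R -> AA | BA | BV; V -> c | SD | SR | VE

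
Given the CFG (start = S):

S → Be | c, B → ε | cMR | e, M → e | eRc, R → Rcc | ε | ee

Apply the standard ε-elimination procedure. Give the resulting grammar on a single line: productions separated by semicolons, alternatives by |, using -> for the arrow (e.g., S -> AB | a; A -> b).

S -> c | e | Be; B -> e | cM | cMR; M -> e | ec | eRc; R -> cc | ee | Rcc

Nullable set: {B, R}.
S -> Be: B nullable, giving Be | e.
Drop B -> ε.
B -> cMR: R nullable, giving cM | cMR.
M -> eRc: R nullable, giving eRc | ec.
Drop R -> ε.
R -> Rcc: R nullable, giving Rcc | cc.
Unchanged (no nullable symbols): S -> c; B -> e; M -> e; R -> ee.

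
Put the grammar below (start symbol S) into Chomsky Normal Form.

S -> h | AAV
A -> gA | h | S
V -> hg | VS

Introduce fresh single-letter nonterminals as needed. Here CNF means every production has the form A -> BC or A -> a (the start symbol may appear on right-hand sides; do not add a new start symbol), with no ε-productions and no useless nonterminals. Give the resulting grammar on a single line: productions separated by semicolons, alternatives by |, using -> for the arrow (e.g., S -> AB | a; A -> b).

S -> h | AE; A -> h | AD | BA; B -> g; C -> h; D -> AV; E -> AV; V -> CB | VS

No ε-productions.
After unit-elimination: S -> h | AAV; A -> h | gA | AAV; V -> VS | hg.
TERM: introduce B -> g, C -> h and substitute in every rule of length ≥2.
BIN: A -> AAV becomes A -> AD, D -> AV; S -> AAV becomes S -> AE, E -> AV.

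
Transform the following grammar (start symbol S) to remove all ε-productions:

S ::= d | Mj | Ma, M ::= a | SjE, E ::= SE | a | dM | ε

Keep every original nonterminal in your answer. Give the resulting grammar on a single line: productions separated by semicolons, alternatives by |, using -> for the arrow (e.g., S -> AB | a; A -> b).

Nullable set: {E}.
Drop E -> ε.
E -> SE: E nullable, giving S | SE.
M -> SjE: E nullable, giving Sj | SjE.
Unchanged (no nullable symbols): S -> Ma; S -> Mj; S -> d; E -> a; E -> dM; M -> a.

S -> d | Ma | Mj; E -> S | a | SE | dM; M -> a | Sj | SjE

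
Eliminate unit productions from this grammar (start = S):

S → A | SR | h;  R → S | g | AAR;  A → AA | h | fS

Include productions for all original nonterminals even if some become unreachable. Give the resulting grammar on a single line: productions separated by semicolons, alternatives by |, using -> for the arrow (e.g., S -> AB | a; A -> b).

Unit productions: R->S, S->A.
Unit pairs (A ⇒* B via units): (R,A), (R,S), (S,A).
S: inherits non-unit rules of {A, S} → AA | SR | fS | h.
A: inherits non-unit rules of {A} → AA | fS | h.
R: inherits non-unit rules of {A, R, S} → AA | AAR | SR | fS | g | h.

S -> h | AA | SR | fS; A -> h | AA | fS; R -> g | h | AA | SR | fS | AAR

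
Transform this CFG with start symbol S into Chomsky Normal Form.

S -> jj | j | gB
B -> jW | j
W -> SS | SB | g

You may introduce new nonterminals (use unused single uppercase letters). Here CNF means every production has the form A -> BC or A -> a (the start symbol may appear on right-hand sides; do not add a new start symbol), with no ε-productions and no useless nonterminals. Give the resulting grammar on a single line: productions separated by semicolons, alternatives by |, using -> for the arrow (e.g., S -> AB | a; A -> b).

S -> j | AA | CB; A -> j; B -> j | AW; C -> g; W -> g | SB | SS

No ε-productions.
No unit productions to eliminate.
TERM: introduce C -> g, A -> j and substitute in every rule of length ≥2.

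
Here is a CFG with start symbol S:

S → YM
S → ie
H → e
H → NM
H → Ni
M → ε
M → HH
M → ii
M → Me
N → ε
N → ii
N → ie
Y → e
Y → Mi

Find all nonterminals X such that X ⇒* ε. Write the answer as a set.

Directly nullable (have an ε-rule): {M, N}.
H is nullable via H -> NM (every symbol on the right is already known nullable).
Not nullable: S, Y — each has a terminal in every rule's right-hand side or depends on a non-nullable symbol.

{H, M, N}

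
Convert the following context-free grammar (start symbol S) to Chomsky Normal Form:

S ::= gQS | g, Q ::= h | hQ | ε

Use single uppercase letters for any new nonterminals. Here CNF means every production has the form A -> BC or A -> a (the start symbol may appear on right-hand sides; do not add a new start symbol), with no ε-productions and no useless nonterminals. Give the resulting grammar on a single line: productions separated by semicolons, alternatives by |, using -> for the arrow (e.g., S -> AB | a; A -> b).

Nullable: {Q}; after ε-elimination: S -> g | gS | gQS; Q -> h | hQ.
No unit productions to eliminate.
TERM: introduce B -> g, A -> h and substitute in every rule of length ≥2.
BIN: S -> BQS becomes S -> BC, C -> QS.

S -> g | BC | BS; A -> h; B -> g; C -> QS; Q -> h | AQ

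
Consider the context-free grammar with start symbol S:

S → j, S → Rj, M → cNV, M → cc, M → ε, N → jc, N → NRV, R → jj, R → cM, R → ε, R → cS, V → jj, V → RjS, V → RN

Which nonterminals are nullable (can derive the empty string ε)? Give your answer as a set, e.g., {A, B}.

Directly nullable (have an ε-rule): {M, R}.
Not nullable: N, S, V — each has a terminal in every rule's right-hand side or depends on a non-nullable symbol.

{M, R}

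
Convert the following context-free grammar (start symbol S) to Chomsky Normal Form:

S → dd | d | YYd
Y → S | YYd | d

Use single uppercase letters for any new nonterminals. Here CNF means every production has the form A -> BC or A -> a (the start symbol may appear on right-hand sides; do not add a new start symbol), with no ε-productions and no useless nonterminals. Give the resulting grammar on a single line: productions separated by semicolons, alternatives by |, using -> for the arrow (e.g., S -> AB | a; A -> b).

No ε-productions.
After unit-elimination: S -> d | dd | YYd; Y -> d | dd | YYd.
TERM: introduce A -> d and substitute in every rule of length ≥2.
BIN: S -> YYA becomes S -> YB, B -> YA; Y -> YYA becomes Y -> YC, C -> YA.

S -> d | AA | YB; A -> d; B -> YA; C -> YA; Y -> d | AA | YC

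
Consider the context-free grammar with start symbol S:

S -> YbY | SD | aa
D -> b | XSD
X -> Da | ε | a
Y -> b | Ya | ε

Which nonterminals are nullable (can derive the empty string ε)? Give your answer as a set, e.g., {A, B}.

{X, Y}

Directly nullable (have an ε-rule): {X, Y}.
Not nullable: D, S — each has a terminal in every rule's right-hand side or depends on a non-nullable symbol.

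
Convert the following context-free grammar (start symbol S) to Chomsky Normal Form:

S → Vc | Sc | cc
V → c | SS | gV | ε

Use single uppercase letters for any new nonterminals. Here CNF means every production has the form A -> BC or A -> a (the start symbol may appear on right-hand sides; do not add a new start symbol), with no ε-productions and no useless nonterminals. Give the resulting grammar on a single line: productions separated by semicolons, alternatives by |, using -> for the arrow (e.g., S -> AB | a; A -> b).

S -> c | AA | SA | VA; A -> c; B -> g; V -> c | g | BV | SS

Nullable: {V}; after ε-elimination: S -> c | Sc | Vc | cc; V -> c | g | SS | gV.
No unit productions to eliminate.
TERM: introduce A -> c, B -> g and substitute in every rule of length ≥2.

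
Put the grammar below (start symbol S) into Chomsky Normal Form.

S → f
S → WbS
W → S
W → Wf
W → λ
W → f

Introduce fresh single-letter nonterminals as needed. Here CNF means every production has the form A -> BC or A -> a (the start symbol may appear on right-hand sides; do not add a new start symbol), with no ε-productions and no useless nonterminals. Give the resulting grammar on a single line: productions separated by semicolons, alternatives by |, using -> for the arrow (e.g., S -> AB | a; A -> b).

S -> f | AS | WC; A -> b; B -> f; C -> AS; D -> AS; W -> f | AS | WB | WD

Nullable: {W}; after ε-elimination: S -> f | bS | WbS; W -> S | f | Wf.
After unit-elimination: S -> f | bS | WbS; W -> f | Wf | bS | WbS.
TERM: introduce A -> b, B -> f and substitute in every rule of length ≥2.
BIN: S -> WAS becomes S -> WC, C -> AS; W -> WAS becomes W -> WD, D -> AS.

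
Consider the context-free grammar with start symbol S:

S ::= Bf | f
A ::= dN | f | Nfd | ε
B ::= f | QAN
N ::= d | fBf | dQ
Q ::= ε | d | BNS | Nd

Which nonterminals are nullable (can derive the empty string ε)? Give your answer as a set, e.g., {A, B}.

Directly nullable (have an ε-rule): {A, Q}.
Not nullable: B, N, S — each has a terminal in every rule's right-hand side or depends on a non-nullable symbol.

{A, Q}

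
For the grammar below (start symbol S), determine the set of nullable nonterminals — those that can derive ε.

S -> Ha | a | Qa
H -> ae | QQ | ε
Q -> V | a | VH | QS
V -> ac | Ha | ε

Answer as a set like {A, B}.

{H, Q, V}

Directly nullable (have an ε-rule): {H, V}.
Q is nullable via Q -> V (every symbol on the right is already known nullable).
Not nullable: S — each has a terminal in every rule's right-hand side or depends on a non-nullable symbol.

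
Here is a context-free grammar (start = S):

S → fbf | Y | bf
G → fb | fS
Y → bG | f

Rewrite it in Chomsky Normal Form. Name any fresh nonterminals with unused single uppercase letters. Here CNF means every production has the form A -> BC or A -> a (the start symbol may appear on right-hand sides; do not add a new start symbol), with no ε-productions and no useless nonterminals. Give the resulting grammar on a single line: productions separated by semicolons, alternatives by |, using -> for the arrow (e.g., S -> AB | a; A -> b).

S -> f | AC | BA | BG; A -> f; B -> b; C -> BA; G -> AB | AS

No ε-productions.
After unit-elimination: S -> f | bG | bf | fbf; G -> fS | fb; Y -> f | bG.
TERM: introduce B -> b, A -> f and substitute in every rule of length ≥2.
BIN: S -> ABA becomes S -> AC, C -> BA.
Drop unreachable/unproductive: Y.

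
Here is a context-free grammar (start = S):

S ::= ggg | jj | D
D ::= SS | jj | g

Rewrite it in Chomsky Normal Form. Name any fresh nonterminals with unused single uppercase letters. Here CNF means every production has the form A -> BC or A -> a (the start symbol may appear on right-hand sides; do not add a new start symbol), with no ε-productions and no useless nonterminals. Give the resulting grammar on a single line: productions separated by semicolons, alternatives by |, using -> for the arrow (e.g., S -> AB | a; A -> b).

S -> g | AA | BC | SS; A -> j; B -> g; C -> BB

No ε-productions.
After unit-elimination: S -> g | SS | jj | ggg; D -> g | SS | jj.
TERM: introduce B -> g, A -> j and substitute in every rule of length ≥2.
BIN: S -> BBB becomes S -> BC, C -> BB.
Drop unreachable/unproductive: D.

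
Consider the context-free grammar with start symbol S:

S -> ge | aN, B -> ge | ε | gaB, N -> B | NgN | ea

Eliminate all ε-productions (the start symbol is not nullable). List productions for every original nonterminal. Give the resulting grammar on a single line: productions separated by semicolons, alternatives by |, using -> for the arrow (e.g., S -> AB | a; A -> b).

S -> a | aN | ge; B -> ga | ge | gaB; N -> B | g | Ng | ea | gN | NgN

Nullable set: {B, N}.
S -> aN: N nullable, giving a | aN.
Drop B -> ε.
B -> gaB: B nullable, giving ga | gaB.
N -> B: B nullable, giving B.
N -> NgN: N, N nullable, giving Ng | NgN | g | gN.
Unchanged (no nullable symbols): S -> ge; B -> ge; N -> ea.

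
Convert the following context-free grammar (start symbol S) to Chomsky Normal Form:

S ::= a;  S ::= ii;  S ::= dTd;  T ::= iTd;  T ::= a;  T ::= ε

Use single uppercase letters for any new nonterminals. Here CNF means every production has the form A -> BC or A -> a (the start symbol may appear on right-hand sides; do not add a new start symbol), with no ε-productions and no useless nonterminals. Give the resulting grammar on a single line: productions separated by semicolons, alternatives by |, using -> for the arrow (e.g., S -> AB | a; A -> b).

S -> a | AA | AC | BB; A -> d; B -> i; C -> TA; D -> TA; T -> a | BA | BD

Nullable: {T}; after ε-elimination: S -> a | dd | ii | dTd; T -> a | id | iTd.
No unit productions to eliminate.
TERM: introduce A -> d, B -> i and substitute in every rule of length ≥2.
BIN: S -> ATA becomes S -> AC, C -> TA; T -> BTA becomes T -> BD, D -> TA.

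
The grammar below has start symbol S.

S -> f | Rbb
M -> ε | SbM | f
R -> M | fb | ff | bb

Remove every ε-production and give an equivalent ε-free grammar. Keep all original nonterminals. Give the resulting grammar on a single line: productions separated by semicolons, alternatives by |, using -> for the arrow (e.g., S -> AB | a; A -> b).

Nullable set: {M, R}.
S -> Rbb: R nullable, giving Rbb | bb.
Drop M -> ε.
M -> SbM: M nullable, giving Sb | SbM.
R -> M: M nullable, giving M.
Unchanged (no nullable symbols): S -> f; M -> f; R -> bb; R -> fb; R -> ff.

S -> f | bb | Rbb; M -> f | Sb | SbM; R -> M | bb | fb | ff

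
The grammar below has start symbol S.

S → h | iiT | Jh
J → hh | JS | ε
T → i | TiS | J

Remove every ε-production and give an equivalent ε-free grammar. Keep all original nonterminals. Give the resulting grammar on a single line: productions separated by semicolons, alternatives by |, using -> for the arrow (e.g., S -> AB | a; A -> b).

Nullable set: {J, T}.
S -> Jh: J nullable, giving Jh | h.
S -> iiT: T nullable, giving ii | iiT.
Drop J -> ε.
J -> JS: J nullable, giving JS | S.
T -> J: J nullable, giving J.
T -> TiS: T nullable, giving TiS | iS.
Unchanged (no nullable symbols): S -> h; J -> hh; T -> i.

S -> h | Jh | ii | iiT; J -> S | JS | hh; T -> J | i | iS | TiS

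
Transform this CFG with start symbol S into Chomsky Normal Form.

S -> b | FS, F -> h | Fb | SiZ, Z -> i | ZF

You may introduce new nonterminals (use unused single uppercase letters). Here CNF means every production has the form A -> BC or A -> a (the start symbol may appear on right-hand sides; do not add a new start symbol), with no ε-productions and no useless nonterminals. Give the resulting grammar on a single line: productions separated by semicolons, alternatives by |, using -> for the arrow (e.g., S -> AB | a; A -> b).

S -> b | FS; A -> b; B -> i; C -> BZ; F -> h | FA | SC; Z -> i | ZF

No ε-productions.
No unit productions to eliminate.
TERM: introduce A -> b, B -> i and substitute in every rule of length ≥2.
BIN: F -> SBZ becomes F -> SC, C -> BZ.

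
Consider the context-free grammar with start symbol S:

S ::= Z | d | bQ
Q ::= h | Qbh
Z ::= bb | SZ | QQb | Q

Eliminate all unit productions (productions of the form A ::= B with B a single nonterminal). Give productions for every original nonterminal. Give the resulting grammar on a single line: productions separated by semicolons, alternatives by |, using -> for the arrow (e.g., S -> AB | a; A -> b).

S -> d | h | SZ | bQ | bb | QQb | Qbh; Q -> h | Qbh; Z -> h | SZ | bb | QQb | Qbh

Unit productions: S->Z, Z->Q.
Unit pairs (A ⇒* B via units): (S,Q), (S,Z), (Z,Q).
S: inherits non-unit rules of {Q, S, Z} → QQb | Qbh | SZ | bQ | bb | d | h.
Q: inherits non-unit rules of {Q} → Qbh | h.
Z: inherits non-unit rules of {Q, Z} → QQb | Qbh | SZ | bb | h.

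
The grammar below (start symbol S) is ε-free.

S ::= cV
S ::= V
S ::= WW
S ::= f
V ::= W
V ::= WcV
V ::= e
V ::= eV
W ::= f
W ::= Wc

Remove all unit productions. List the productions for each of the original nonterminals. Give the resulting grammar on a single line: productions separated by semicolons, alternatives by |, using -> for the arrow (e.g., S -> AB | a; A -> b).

S -> e | f | WW | Wc | cV | eV | WcV; V -> e | f | Wc | eV | WcV; W -> f | Wc

Unit productions: S->V, V->W.
Unit pairs (A ⇒* B via units): (S,V), (S,W), (V,W).
S: inherits non-unit rules of {S, V, W} → WW | Wc | WcV | cV | e | eV | f.
V: inherits non-unit rules of {V, W} → Wc | WcV | e | eV | f.
W: inherits non-unit rules of {W} → Wc | f.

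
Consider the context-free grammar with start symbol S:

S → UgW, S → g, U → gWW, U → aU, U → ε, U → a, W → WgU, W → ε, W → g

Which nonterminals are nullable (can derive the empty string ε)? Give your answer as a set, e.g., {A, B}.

Directly nullable (have an ε-rule): {U, W}.
Not nullable: S — each has a terminal in every rule's right-hand side or depends on a non-nullable symbol.

{U, W}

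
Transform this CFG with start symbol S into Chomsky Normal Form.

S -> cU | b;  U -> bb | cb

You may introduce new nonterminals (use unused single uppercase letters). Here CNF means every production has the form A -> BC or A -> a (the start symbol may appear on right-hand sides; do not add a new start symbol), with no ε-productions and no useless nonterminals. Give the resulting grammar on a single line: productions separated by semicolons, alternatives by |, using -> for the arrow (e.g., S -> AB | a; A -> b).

No ε-productions.
No unit productions to eliminate.
TERM: introduce B -> b, A -> c and substitute in every rule of length ≥2.

S -> b | AU; A -> c; B -> b; U -> AB | BB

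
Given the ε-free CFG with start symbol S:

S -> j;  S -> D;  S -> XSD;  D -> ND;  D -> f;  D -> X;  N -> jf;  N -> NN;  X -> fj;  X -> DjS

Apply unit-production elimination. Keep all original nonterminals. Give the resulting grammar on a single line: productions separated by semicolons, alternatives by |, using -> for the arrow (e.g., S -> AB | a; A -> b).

Unit productions: D->X, S->D.
Unit pairs (A ⇒* B via units): (D,X), (S,D), (S,X).
S: inherits non-unit rules of {D, S, X} → DjS | ND | XSD | f | fj | j.
D: inherits non-unit rules of {D, X} → DjS | ND | f | fj.
N: inherits non-unit rules of {N} → NN | jf.
X: inherits non-unit rules of {X} → DjS | fj.

S -> f | j | ND | fj | DjS | XSD; D -> f | ND | fj | DjS; N -> NN | jf; X -> fj | DjS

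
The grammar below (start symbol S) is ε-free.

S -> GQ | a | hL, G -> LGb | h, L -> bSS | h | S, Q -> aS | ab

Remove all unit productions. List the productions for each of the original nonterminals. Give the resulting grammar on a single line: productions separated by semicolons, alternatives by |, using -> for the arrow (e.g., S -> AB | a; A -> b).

S -> a | GQ | hL; G -> h | LGb; L -> a | h | GQ | hL | bSS; Q -> aS | ab

Unit productions: L->S.
Unit pairs (A ⇒* B via units): (L,S).
S: inherits non-unit rules of {S} → GQ | a | hL.
G: inherits non-unit rules of {G} → LGb | h.
L: inherits non-unit rules of {L, S} → GQ | a | bSS | h | hL.
Q: inherits non-unit rules of {Q} → aS | ab.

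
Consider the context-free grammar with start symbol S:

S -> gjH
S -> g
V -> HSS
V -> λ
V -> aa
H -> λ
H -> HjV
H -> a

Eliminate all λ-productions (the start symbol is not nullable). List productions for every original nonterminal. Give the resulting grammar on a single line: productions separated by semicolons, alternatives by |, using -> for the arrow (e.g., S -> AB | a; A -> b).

S -> g | gj | gjH; H -> a | j | Hj | jV | HjV; V -> SS | aa | HSS

Nullable set: {H, V}.
S -> gjH: H nullable, giving gj | gjH.
Drop H -> λ.
H -> HjV: H, V nullable, giving Hj | HjV | j | jV.
Drop V -> λ.
V -> HSS: H nullable, giving HSS | SS.
Unchanged (no nullable symbols): S -> g; H -> a; V -> aa.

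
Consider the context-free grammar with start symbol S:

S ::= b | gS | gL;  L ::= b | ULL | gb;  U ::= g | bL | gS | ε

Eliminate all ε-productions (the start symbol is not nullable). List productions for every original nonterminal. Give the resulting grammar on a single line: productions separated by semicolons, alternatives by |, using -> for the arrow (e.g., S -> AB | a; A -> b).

Nullable set: {U}.
L -> ULL: U nullable, giving LL | ULL.
Drop U -> ε.
Unchanged (no nullable symbols): S -> b; S -> gL; S -> gS; L -> b; L -> gb; U -> bL; U -> g; U -> gS.

S -> b | gL | gS; L -> b | LL | gb | ULL; U -> g | bL | gS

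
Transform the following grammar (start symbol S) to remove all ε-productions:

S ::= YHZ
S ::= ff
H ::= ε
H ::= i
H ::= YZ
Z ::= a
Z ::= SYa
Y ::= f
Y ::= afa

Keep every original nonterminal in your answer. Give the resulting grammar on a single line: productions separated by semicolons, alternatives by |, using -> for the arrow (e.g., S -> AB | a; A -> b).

S -> YZ | ff | YHZ; H -> i | YZ; Y -> f | afa; Z -> a | SYa

Nullable set: {H}.
S -> YHZ: H nullable, giving YHZ | YZ.
Drop H -> ε.
Unchanged (no nullable symbols): S -> ff; H -> YZ; H -> i; Y -> afa; Y -> f; Z -> SYa; Z -> a.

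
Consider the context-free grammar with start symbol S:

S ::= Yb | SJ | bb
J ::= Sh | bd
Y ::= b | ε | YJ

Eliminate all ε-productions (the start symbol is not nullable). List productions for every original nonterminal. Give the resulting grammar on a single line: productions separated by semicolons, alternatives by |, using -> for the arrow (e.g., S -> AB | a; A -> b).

S -> b | SJ | Yb | bb; J -> Sh | bd; Y -> J | b | YJ

Nullable set: {Y}.
S -> Yb: Y nullable, giving Yb | b.
Drop Y -> ε.
Y -> YJ: Y nullable, giving J | YJ.
Unchanged (no nullable symbols): S -> SJ; S -> bb; J -> Sh; J -> bd; Y -> b.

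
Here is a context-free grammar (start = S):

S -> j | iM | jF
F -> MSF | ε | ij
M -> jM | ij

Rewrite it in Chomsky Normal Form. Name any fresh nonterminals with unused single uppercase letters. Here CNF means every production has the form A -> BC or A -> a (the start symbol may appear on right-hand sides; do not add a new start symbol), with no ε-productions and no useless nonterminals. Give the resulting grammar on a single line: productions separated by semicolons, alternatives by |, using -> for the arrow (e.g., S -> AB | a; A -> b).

S -> j | AM | BF; A -> i; B -> j; C -> SF; F -> AB | MC | MS; M -> AB | BM

Nullable: {F}; after ε-elimination: S -> j | iM | jF; F -> MS | ij | MSF; M -> ij | jM.
No unit productions to eliminate.
TERM: introduce A -> i, B -> j and substitute in every rule of length ≥2.
BIN: F -> MSF becomes F -> MC, C -> SF.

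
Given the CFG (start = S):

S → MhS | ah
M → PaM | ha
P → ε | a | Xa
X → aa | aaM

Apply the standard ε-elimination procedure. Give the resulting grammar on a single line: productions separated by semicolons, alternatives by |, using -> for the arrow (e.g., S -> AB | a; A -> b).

Nullable set: {P}.
M -> PaM: P nullable, giving PaM | aM.
Drop P -> ε.
Unchanged (no nullable symbols): S -> MhS; S -> ah; M -> ha; P -> Xa; P -> a; X -> aa; X -> aaM.

S -> ah | MhS; M -> aM | ha | PaM; P -> a | Xa; X -> aa | aaM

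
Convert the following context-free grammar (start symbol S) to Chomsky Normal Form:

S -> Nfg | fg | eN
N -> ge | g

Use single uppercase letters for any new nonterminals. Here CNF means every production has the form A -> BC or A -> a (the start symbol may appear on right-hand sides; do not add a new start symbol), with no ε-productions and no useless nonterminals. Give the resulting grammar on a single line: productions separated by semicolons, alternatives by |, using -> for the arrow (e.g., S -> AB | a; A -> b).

S -> BN | CA | ND; A -> g; B -> e; C -> f; D -> CA; N -> g | AB

No ε-productions.
No unit productions to eliminate.
TERM: introduce B -> e, C -> f, A -> g and substitute in every rule of length ≥2.
BIN: S -> NCA becomes S -> ND, D -> CA.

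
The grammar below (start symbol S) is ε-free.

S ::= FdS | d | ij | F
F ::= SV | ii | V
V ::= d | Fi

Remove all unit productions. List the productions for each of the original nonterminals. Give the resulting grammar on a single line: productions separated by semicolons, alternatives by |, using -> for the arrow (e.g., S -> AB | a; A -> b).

Unit productions: F->V, S->F.
Unit pairs (A ⇒* B via units): (F,V), (S,F), (S,V).
S: inherits non-unit rules of {F, S, V} → FdS | Fi | SV | d | ii | ij.
F: inherits non-unit rules of {F, V} → Fi | SV | d | ii.
V: inherits non-unit rules of {V} → Fi | d.

S -> d | Fi | SV | ii | ij | FdS; F -> d | Fi | SV | ii; V -> d | Fi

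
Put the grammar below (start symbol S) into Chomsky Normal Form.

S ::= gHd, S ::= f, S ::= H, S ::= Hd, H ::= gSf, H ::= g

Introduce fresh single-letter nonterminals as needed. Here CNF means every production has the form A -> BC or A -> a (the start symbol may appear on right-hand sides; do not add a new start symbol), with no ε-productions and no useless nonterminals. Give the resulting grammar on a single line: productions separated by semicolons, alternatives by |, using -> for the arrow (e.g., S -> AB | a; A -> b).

S -> f | g | AE | AF | HC; A -> g; B -> f; C -> d; D -> SB; E -> HC; F -> SB; H -> g | AD

No ε-productions.
After unit-elimination: S -> f | g | Hd | gHd | gSf; H -> g | gSf.
TERM: introduce C -> d, B -> f, A -> g and substitute in every rule of length ≥2.
BIN: H -> ASB becomes H -> AD, D -> SB; S -> AHC becomes S -> AE, E -> HC; S -> ASB becomes S -> AF, F -> SB.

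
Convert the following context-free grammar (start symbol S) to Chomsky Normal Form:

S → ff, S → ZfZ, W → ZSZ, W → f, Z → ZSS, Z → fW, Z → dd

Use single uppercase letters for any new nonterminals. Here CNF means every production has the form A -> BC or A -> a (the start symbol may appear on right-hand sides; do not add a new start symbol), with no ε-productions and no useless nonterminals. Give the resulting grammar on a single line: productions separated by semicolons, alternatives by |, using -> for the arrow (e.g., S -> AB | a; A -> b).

No ε-productions.
No unit productions to eliminate.
TERM: introduce B -> d, A -> f and substitute in every rule of length ≥2.
BIN: S -> ZAZ becomes S -> ZC, C -> AZ; W -> ZSZ becomes W -> ZD, D -> SZ; Z -> ZSS becomes Z -> ZE, E -> SS.

S -> AA | ZC; A -> f; B -> d; C -> AZ; D -> SZ; E -> SS; W -> f | ZD; Z -> AW | BB | ZE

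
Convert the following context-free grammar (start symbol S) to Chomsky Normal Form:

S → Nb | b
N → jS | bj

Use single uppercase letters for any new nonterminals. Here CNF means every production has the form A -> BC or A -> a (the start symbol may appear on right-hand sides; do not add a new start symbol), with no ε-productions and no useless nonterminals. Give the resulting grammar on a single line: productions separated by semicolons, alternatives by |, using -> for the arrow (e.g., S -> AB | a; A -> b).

No ε-productions.
No unit productions to eliminate.
TERM: introduce A -> b, B -> j and substitute in every rule of length ≥2.

S -> b | NA; A -> b; B -> j; N -> AB | BS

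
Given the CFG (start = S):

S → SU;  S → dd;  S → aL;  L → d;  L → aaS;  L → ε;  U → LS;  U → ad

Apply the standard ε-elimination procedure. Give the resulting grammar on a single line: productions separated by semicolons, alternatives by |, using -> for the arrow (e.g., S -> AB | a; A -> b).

S -> a | SU | aL | dd; L -> d | aaS; U -> S | LS | ad

Nullable set: {L}.
S -> aL: L nullable, giving a | aL.
Drop L -> ε.
U -> LS: L nullable, giving LS | S.
Unchanged (no nullable symbols): S -> SU; S -> dd; L -> aaS; L -> d; U -> ad.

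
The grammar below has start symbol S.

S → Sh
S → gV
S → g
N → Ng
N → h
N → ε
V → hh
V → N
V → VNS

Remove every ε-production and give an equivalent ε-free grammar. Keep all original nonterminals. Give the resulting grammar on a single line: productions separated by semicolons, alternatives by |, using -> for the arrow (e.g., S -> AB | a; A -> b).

Nullable set: {N, V}.
S -> gV: V nullable, giving g | gV.
Drop N -> ε.
N -> Ng: N nullable, giving Ng | g.
V -> N: N nullable, giving N.
V -> VNS: V, N nullable, giving NS | S | VNS | VS.
Unchanged (no nullable symbols): S -> Sh; S -> g; N -> h; V -> hh.

S -> g | Sh | gV; N -> g | h | Ng; V -> N | S | NS | VS | hh | VNS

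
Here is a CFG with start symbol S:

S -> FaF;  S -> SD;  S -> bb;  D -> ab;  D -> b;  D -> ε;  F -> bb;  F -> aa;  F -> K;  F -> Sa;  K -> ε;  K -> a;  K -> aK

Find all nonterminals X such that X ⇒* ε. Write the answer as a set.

{D, F, K}

Directly nullable (have an ε-rule): {D, K}.
F is nullable via F -> K (every symbol on the right is already known nullable).
Not nullable: S — each has a terminal in every rule's right-hand side or depends on a non-nullable symbol.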